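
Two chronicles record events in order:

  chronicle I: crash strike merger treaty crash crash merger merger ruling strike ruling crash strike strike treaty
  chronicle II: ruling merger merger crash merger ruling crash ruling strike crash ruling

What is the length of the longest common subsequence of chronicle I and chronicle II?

One common subsequence of length 6: crash [1,4]; then merger [3,5]; then crash [6,7]; then ruling [9,8]; then strike [10,9]; then ruling [11,11]. dp[15][11] = 6 confirms this is the maximum.

6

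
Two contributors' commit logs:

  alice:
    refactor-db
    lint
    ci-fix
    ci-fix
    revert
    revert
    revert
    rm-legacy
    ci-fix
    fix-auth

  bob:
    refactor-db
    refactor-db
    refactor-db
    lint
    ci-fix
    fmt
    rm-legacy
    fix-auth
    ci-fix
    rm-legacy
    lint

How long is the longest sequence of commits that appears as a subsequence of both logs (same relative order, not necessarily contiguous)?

5

Match refactor-db at alice[1]=bob[3]; then lint at alice[2]=bob[4]; then ci-fix at alice[3]=bob[5]; then ci-fix at alice[4]=bob[9]; then rm-legacy at alice[8]=bob[10] — 5 commits in the same relative order in both. The LCS DP gives dp[10][11] = 5, so this is optimal.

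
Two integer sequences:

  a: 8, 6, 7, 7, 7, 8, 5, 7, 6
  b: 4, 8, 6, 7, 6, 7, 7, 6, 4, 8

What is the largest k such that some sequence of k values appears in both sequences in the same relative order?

6

Let dp[i][j] be the LCS length of the first i values of a and the first j values of b. dp[i][j] = dp[i-1][j-1]+1 when the i-th and j-th values match, else max(dp[i-1][j], dp[i][j-1]).
    ·  4  8  6  7  6  7  7  6  4  8
 ·  0  0  0  0  0  0  0  0  0  0  0
 8  0  0  1  1  1  1  1  1  1  1  1
 6  0  0  1  2  2  2  2  2  2  2  2
 7  0  0  1  2  3  3  3  3  3  3  3
 7  0  0  1  2  3  3  4  4  4  4  4
 7  0  0  1  2  3  3  4  5  5  5  5
 8  0  0  1  2  3  3  4  5  5  5  6
 5  0  0  1  2  3  3  4  5  5  5  6
 7  0  0  1  2  3  3  4  5  5  5  6
 6  0  0  1  2  3  4  4  5  6  6  6
dp[9][10] = 6. One LCS (by backtracking along matches): 8, 6, 7, 7, 7, 8.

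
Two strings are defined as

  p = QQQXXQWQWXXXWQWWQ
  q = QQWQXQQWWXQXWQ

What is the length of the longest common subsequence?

Pick Q (p #1, q #1), Q (p #2, q #2), Q (p #3, q #4), X (p #4, q #5), Q (p #6, q #7), W (p #7, q #8), W (p #9, q #9), X (p #10, q #10), X (p #12, q #12), W (p #16, q #13), Q (p #17, q #14); all 11 characters appear in both, in order, and the DP table's final entry dp[17][14] is also 11, so no common subsequence is longer.

11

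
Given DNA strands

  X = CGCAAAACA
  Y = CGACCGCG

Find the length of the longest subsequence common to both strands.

4

Let dp[i][j] be the LCS length of the first i bases of X and the first j bases of Y. dp[i][j] = dp[i-1][j-1]+1 when the i-th and j-th bases match, else max(dp[i-1][j], dp[i][j-1]).
    ·  C  G  A  C  C  G  C  G
 ·  0  0  0  0  0  0  0  0  0
 C  0  1  1  1  1  1  1  1  1
 G  0  1  2  2  2  2  2  2  2
 C  0  1  2  2  3  3  3  3  3
 A  0  1  2  3  3  3  3  3  3
 A  0  1  2  3  3  3  3  3  3
 A  0  1  2  3  3  3  3  3  3
 A  0  1  2  3  3  3  3  3  3
 C  0  1  2  3  4  4  4  4  4
 A  0  1  2  3  4  4  4  4  4
dp[9][8] = 4. One LCS (by backtracking along matches): CGCC.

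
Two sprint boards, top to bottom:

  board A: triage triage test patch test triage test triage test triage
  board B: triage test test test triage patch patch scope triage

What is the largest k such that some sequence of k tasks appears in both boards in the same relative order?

6

One common subsequence of length 6: triage [2,1], then test [3,2], then test [5,3], then test [7,4], then triage [8,5], then triage [10,9]. dp[10][9] = 6 confirms this is the maximum.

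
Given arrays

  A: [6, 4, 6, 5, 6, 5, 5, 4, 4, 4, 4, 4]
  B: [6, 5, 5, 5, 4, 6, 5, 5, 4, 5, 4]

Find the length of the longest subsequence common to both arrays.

7

Let dp[i][j] be the LCS length of the first i values of A and the first j values of B. dp[i][j] = dp[i-1][j-1]+1 when the i-th and j-th values match, else max(dp[i-1][j], dp[i][j-1]).
    ·  6  5  5  5  4  6  5  5  4  5  4
 ·  0  0  0  0  0  0  0  0  0  0  0  0
 6  0  1  1  1  1  1  1  1  1  1  1  1
 4  0  1  1  1  1  2  2  2  2  2  2  2
 6  0  1  1  1  1  2  3  3  3  3  3  3
 5  0  1  2  2  2  2  3  4  4  4  4  4
 6  0  1  2  2  2  2  3  4  4  4  4  4
 5  0  1  2  3  3  3  3  4  5  5  5  5
 5  0  1  2  3  4  4  4  4  5  5  6  6
 4  0  1  2  3  4  5  5  5  5  6  6  7
 4  0  1  2  3  4  5  5  5  5  6  6  7
 4  0  1  2  3  4  5  5  5  5  6  6  7
 4  0  1  2  3  4  5  5  5  5  6  6  7
 4  0  1  2  3  4  5  5  5  5  6  6  7
dp[12][11] = 7. One LCS (by backtracking along matches): 6, 4, 6, 5, 5, 5, 4.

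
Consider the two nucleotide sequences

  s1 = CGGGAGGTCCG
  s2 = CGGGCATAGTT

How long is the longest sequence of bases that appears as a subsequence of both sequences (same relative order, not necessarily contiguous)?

7

Match C at s1[1]=s2[1]; then G at s1[2]=s2[2]; then G at s1[3]=s2[3]; then G at s1[4]=s2[4]; then A at s1[5]=s2[8]; then G at s1[6]=s2[9]; then T at s1[8]=s2[11] — 7 bases in the same relative order in both, and the DP table's final entry dp[11][11] is also 7, so no common subsequence is longer.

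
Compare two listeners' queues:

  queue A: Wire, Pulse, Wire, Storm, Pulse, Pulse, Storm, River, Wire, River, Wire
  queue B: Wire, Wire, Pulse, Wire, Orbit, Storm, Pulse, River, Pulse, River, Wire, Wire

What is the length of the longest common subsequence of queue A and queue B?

9

Match Wire [1,2], Pulse [2,3], Wire [3,4], Storm [4,6], Pulse [5,7], Pulse [6,9], River [8,10], Wire [9,11], Wire [11,12] — 9 songs in the same relative order in both. dp[11][12] = 9 confirms this is the maximum.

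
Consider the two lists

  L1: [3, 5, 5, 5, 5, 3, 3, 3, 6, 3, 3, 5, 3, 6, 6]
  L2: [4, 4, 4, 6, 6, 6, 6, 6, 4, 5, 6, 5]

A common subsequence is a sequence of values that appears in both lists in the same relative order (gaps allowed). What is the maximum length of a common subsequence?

Taking 5 [5,10]; then 6 [9,11]; then 5 [12,12] gives a common subsequence of length 3. The LCS DP gives dp[15][12] = 3, so this is optimal.

3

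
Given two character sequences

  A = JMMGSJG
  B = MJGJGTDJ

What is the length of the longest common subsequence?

Pick J (A #1, B #2) → G (A #4, B #3) → J (A #6, B #4) → G (A #7, B #5); all 4 characters appear in both, in order. Since dp[7][8] = 4, nothing longer is possible.

4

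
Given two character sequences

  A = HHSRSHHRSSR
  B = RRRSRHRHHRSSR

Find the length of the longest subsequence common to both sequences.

8

Match H [2,6], R [4,7], H [6,8], H [7,9], R [8,10], S [9,11], S [10,12], R [11,13] — 8 characters in the same relative order in both. The LCS DP gives dp[11][13] = 8, so this is optimal.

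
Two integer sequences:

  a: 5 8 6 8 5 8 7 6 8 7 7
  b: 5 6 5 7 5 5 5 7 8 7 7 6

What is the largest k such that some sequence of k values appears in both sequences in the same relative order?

7

Pick 5 at a[1]=b[1], then 6 at a[3]=b[2], then 5 at a[5]=b[7], then 7 at a[7]=b[8], then 8 at a[9]=b[9], then 7 at a[10]=b[10], then 7 at a[11]=b[11]; all 7 values appear in both, in order. dp[11][12] = 7 confirms this is the maximum.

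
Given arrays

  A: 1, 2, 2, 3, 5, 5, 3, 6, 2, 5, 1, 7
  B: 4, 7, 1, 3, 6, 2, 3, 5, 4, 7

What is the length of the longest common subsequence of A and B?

Pick 1 at A[1]=B[3]; then 3 at A[7]=B[4]; then 6 at A[8]=B[5]; then 2 at A[9]=B[6]; then 5 at A[10]=B[8]; then 7 at A[12]=B[10]; all 6 values appear in both, in order. dp[12][10] = 6 confirms this is the maximum.

6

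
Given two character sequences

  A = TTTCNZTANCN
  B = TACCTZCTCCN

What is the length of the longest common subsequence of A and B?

6

Let dp[i][j] be the LCS length of the first i characters of A and the first j characters of B. dp[i][j] = dp[i-1][j-1]+1 when the i-th and j-th characters match, else max(dp[i-1][j], dp[i][j-1]).
    ·  T  A  C  C  T  Z  C  T  C  C  N
 ·  0  0  0  0  0  0  0  0  0  0  0  0
 T  0  1  1  1  1  1  1  1  1  1  1  1
 T  0  1  1  1  1  2  2  2  2  2  2  2
 T  0  1  1  1  1  2  2  2  3  3  3  3
 C  0  1  1  2  2  2  2  3  3  4  4  4
 N  0  1  1  2  2  2  2  3  3  4  4  5
 Z  0  1  1  2  2  2  3  3  3  4  4  5
 T  0  1  1  2  2  3  3  3  4  4  4  5
 A  0  1  2  2  2  3  3  3  4  4  4  5
 N  0  1  2  2  2  3  3  3  4  4  4  5
 C  0  1  2  3  3  3  3  4  4  5  5  5
 N  0  1  2  3  3  3  3  4  4  5  5  6
dp[11][11] = 6. One LCS (by backtracking along matches): TTTCCN.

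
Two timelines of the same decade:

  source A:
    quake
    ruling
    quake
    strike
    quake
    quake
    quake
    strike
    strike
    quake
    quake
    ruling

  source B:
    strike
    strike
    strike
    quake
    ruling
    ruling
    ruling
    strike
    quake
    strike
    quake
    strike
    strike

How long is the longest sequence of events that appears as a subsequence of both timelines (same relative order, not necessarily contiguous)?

7

Taking quake at source A[1]=source B[4]; then ruling at source A[2]=source B[7]; then quake at source A[3]=source B[9]; then strike at source A[4]=source B[10]; then quake at source A[7]=source B[11]; then strike at source A[8]=source B[12]; then strike at source A[9]=source B[13] gives a common subsequence of length 7. dp[12][13] = 7 confirms this is the maximum.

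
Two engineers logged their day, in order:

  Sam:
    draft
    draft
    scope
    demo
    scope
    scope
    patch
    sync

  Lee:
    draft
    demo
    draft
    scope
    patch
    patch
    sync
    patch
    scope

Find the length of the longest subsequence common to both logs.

5

One common subsequence of length 5: draft [1,1], then draft [2,3], then scope [3,4], then patch [7,6], then sync [8,7], and the DP table's final entry dp[8][9] is also 5, so no common subsequence is longer.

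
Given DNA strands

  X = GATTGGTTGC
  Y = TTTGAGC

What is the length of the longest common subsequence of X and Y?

5

Match T [3,2] → T [4,3] → G [5,4] → G [9,6] → C [10,7] — 5 bases in the same relative order in both. The LCS DP gives dp[10][7] = 5, so this is optimal.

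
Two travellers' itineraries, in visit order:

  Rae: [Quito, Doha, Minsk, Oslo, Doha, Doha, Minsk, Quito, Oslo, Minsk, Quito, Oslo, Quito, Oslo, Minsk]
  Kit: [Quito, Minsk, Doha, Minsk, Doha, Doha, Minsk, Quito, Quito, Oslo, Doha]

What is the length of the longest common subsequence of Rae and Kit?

Taking Quito (Rae #1, Kit #1), then Doha (Rae #2, Kit #3), then Minsk (Rae #3, Kit #4), then Doha (Rae #5, Kit #5), then Doha (Rae #6, Kit #6), then Minsk (Rae #7, Kit #7), then Quito (Rae #8, Kit #8), then Quito (Rae #11, Kit #9), then Oslo (Rae #12, Kit #10) gives a common subsequence of length 9. Since dp[15][11] = 9, nothing longer is possible.

9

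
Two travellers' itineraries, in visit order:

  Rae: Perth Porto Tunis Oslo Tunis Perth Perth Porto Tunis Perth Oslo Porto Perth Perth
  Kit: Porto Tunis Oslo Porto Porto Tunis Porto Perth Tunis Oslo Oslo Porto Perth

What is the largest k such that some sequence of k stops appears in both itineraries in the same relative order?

9

Taking Porto [2,1]; then Tunis [3,2]; then Oslo [4,3]; then Tunis [5,6]; then Perth [7,8]; then Tunis [9,9]; then Oslo [11,11]; then Porto [12,12]; then Perth [14,13] gives a common subsequence of length 9. dp[14][13] = 9 confirms this is the maximum.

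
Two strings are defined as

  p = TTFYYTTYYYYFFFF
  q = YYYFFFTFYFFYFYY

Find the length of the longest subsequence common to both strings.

Taking Y at p[4]=q[2], Y at p[5]=q[3], T at p[6]=q[7], Y at p[8]=q[9], Y at p[9]=q[12], Y at p[10]=q[14], Y at p[11]=q[15] gives a common subsequence of length 7, and the DP table's final entry dp[15][15] is also 7, so no common subsequence is longer.

7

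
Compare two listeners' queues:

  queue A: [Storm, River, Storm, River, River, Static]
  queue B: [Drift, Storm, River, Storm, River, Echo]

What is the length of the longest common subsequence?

4

One common subsequence of length 4: Storm [1,2] → River [2,3] → Storm [3,4] → River [4,5]. Since dp[6][6] = 4, nothing longer is possible.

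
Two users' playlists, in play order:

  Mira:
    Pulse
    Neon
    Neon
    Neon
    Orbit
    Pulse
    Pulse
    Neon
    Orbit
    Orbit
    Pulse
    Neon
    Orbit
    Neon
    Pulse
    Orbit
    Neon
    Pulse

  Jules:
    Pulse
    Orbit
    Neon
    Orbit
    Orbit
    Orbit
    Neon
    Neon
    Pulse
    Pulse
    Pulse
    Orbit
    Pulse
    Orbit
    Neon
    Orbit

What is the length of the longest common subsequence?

Taking Pulse at Mira[1]=Jules[1], Neon at Mira[2]=Jules[3], Neon at Mira[3]=Jules[7], Neon at Mira[4]=Jules[8], Pulse at Mira[6]=Jules[10], Pulse at Mira[7]=Jules[11], Orbit at Mira[10]=Jules[12], Pulse at Mira[11]=Jules[13], Orbit at Mira[13]=Jules[14], Neon at Mira[14]=Jules[15], Orbit at Mira[16]=Jules[16] gives a common subsequence of length 11. The LCS DP gives dp[18][16] = 11, so this is optimal.

11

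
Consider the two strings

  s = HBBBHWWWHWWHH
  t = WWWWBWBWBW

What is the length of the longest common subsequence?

5

Let dp[i][j] be the LCS length of the first i characters of s and the first j characters of t. dp[i][j] = dp[i-1][j-1]+1 when the i-th and j-th characters match, else max(dp[i-1][j], dp[i][j-1]).
    ·  W  W  W  W  B  W  B  W  B  W
 ·  0  0  0  0  0  0  0  0  0  0  0
 H  0  0  0  0  0  0  0  0  0  0  0
 B  0  0  0  0  0  1  1  1  1  1  1
 B  0  0  0  0  0  1  1  2  2  2  2
 B  0  0  0  0  0  1  1  2  2  3  3
 H  0  0  0  0  0  1  1  2  2  3  3
 W  0  1  1  1  1  1  2  2  3  3  4
 W  0  1  2  2  2  2  2  2  3  3  4
 W  0  1  2  3  3  3  3  3  3  3  4
 H  0  1  2  3  3  3  3  3  3  3  4
 W  0  1  2  3  4  4  4  4  4  4  4
 W  0  1  2  3  4  4  5  5  5  5  5
 H  0  1  2  3  4  4  5  5  5  5  5
 H  0  1  2  3  4  4  5  5  5  5  5
dp[13][10] = 5. One LCS (by backtracking along matches): WWWWW.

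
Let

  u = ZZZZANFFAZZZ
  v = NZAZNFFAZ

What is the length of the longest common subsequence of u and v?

7

Let dp[i][j] be the LCS length of the first i characters of u and the first j characters of v. dp[i][j] = dp[i-1][j-1]+1 when the i-th and j-th characters match, else max(dp[i-1][j], dp[i][j-1]).
    ·  N  Z  A  Z  N  F  F  A  Z
 ·  0  0  0  0  0  0  0  0  0  0
 Z  0  0  1  1  1  1  1  1  1  1
 Z  0  0  1  1  2  2  2  2  2  2
 Z  0  0  1  1  2  2  2  2  2  3
 Z  0  0  1  1  2  2  2  2  2  3
 A  0  0  1  2  2  2  2  2  3  3
 N  0  1  1  2  2  3  3  3  3  3
 F  0  1  1  2  2  3  4  4  4  4
 F  0  1  1  2  2  3  4  5  5  5
 A  0  1  1  2  2  3  4  5  6  6
 Z  0  1  2  2  3  3  4  5  6  7
 Z  0  1  2  2  3  3  4  5  6  7
 Z  0  1  2  2  3  3  4  5  6  7
dp[12][9] = 7. One LCS (by backtracking along matches): ZZNFFAZ.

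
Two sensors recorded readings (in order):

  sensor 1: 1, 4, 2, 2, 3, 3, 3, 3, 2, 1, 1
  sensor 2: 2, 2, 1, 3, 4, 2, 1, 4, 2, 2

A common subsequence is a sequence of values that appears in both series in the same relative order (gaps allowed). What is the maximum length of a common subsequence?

5

Let dp[i][j] be the LCS length of the first i values of sensor 1 and the first j values of sensor 2. dp[i][j] = dp[i-1][j-1]+1 when the i-th and j-th values match, else max(dp[i-1][j], dp[i][j-1]).
    ·  2  2  1  3  4  2  1  4  2  2
 ·  0  0  0  0  0  0  0  0  0  0  0
 1  0  0  0  1  1  1  1  1  1  1  1
 4  0  0  0  1  1  2  2  2  2  2  2
 2  0  1  1  1  1  2  3  3  3  3  3
 2  0  1  2  2  2  2  3  3  3  4  4
 3  0  1  2  2  3  3  3  3  3  4  4
 3  0  1  2  2  3  3  3  3  3  4  4
 3  0  1  2  2  3  3  3  3  3  4  4
 3  0  1  2  2  3  3  3  3  3  4  4
 2  0  1  2  2  3  3  4  4  4  4  5
 1  0  1  2  3  3  3  4  5  5  5  5
 1  0  1  2  3  3  3  4  5  5  5  5
dp[11][10] = 5. One LCS (by backtracking along matches): 1, 4, 2, 2, 2.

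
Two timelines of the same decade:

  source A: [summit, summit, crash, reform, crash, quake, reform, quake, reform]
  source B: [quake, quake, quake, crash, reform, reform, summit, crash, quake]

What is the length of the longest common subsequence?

One common subsequence of length 4: crash (source A #3, source B #4), reform (source A #4, source B #6), crash (source A #5, source B #8), quake (source A #8, source B #9). Since dp[9][9] = 4, nothing longer is possible.

4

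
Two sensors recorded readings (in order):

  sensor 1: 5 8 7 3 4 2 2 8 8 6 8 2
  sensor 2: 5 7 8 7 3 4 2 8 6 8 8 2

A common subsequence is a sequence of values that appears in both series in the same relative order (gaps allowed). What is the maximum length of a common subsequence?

Match 5 at sensor 1[1]=sensor 2[1] → 8 at sensor 1[2]=sensor 2[3] → 7 at sensor 1[3]=sensor 2[4] → 3 at sensor 1[4]=sensor 2[5] → 4 at sensor 1[5]=sensor 2[6] → 2 at sensor 1[7]=sensor 2[7] → 8 at sensor 1[8]=sensor 2[8] → 8 at sensor 1[9]=sensor 2[10] → 8 at sensor 1[11]=sensor 2[11] → 2 at sensor 1[12]=sensor 2[12] — 10 values in the same relative order in both. The LCS DP gives dp[12][12] = 10, so this is optimal.

10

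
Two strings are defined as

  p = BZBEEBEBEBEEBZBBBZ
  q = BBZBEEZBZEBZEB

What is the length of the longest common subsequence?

10

Pick B (p #1, q #2); then Z (p #2, q #3); then B (p #3, q #4); then E (p #4, q #5); then E (p #5, q #6); then B (p #6, q #8); then E (p #7, q #10); then B (p #8, q #11); then E (p #12, q #13); then B (p #17, q #14); all 10 characters appear in both, in order. The LCS DP gives dp[18][14] = 10, so this is optimal.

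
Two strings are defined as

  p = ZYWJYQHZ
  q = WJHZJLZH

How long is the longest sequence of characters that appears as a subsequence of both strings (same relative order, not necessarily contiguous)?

4

Let dp[i][j] be the LCS length of the first i characters of p and the first j characters of q. dp[i][j] = dp[i-1][j-1]+1 when the i-th and j-th characters match, else max(dp[i-1][j], dp[i][j-1]).
    ·  W  J  H  Z  J  L  Z  H
 ·  0  0  0  0  0  0  0  0  0
 Z  0  0  0  0  1  1  1  1  1
 Y  0  0  0  0  1  1  1  1  1
 W  0  1  1  1  1  1  1  1  1
 J  0  1  2  2  2  2  2  2  2
 Y  0  1  2  2  2  2  2  2  2
 Q  0  1  2  2  2  2  2  2  2
 H  0  1  2  3  3  3  3  3  3
 Z  0  1  2  3  4  4  4  4  4
dp[8][8] = 4. One LCS (by backtracking along matches): WJHZ.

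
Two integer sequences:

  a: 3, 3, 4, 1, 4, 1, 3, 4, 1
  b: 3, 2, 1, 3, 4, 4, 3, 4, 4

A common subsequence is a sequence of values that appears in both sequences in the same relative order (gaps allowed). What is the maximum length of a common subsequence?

One common subsequence of length 6: 3 (a #1, b #1), 3 (a #2, b #4), 4 (a #3, b #5), 4 (a #5, b #6), 3 (a #7, b #7), 4 (a #8, b #9). The LCS DP gives dp[9][9] = 6, so this is optimal.

6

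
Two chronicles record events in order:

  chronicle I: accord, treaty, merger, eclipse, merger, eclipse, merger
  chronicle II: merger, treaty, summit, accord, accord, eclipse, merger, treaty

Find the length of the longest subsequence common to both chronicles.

3

Pick accord at chronicle I[1]=chronicle II[5]; then eclipse at chronicle I[4]=chronicle II[6]; then merger at chronicle I[5]=chronicle II[7]; all 3 events appear in both, in order, and the DP table's final entry dp[7][8] is also 3, so no common subsequence is longer.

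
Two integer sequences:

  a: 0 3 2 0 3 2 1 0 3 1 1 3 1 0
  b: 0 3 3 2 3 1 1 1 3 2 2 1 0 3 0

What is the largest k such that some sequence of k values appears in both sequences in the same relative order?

10

One common subsequence of length 10: 0 [1,1], then 3 [2,3], then 2 [3,4], then 3 [5,5], then 1 [7,6], then 1 [10,7], then 1 [11,8], then 3 [12,9], then 1 [13,12], then 0 [14,15]. The LCS DP gives dp[14][15] = 10, so this is optimal.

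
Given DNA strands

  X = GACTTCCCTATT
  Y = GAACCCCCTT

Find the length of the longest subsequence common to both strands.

8

Match G (X #1, Y #1), A (X #2, Y #3), C (X #3, Y #5), C (X #6, Y #6), C (X #7, Y #7), C (X #8, Y #8), T (X #11, Y #9), T (X #12, Y #10) — 8 bases in the same relative order in both, and the DP table's final entry dp[12][10] is also 8, so no common subsequence is longer.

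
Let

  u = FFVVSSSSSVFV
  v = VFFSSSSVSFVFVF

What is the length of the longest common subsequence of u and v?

10

Match F (u #1, v #2); then F (u #2, v #3); then S (u #5, v #4); then S (u #6, v #5); then S (u #7, v #6); then S (u #8, v #7); then S (u #9, v #9); then V (u #10, v #11); then F (u #11, v #12); then V (u #12, v #13) — 10 characters in the same relative order in both. The LCS DP gives dp[12][14] = 10, so this is optimal.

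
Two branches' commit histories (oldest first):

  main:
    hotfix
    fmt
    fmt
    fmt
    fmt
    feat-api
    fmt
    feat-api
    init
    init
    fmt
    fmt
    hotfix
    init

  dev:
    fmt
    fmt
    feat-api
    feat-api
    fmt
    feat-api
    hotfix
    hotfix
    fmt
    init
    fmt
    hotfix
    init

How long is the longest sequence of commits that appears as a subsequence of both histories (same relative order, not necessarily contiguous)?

Pick fmt at main[2]=dev[1], fmt at main[3]=dev[2], fmt at main[5]=dev[5], feat-api at main[6]=dev[6], fmt at main[7]=dev[9], init at main[10]=dev[10], fmt at main[12]=dev[11], hotfix at main[13]=dev[12], init at main[14]=dev[13]; all 9 commits appear in both, in order, and the DP table's final entry dp[14][13] is also 9, so no common subsequence is longer.

9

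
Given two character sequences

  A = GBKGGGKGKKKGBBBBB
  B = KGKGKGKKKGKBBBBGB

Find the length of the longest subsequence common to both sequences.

14

One common subsequence of length 14: G [1,2] → K [3,3] → G [6,4] → K [7,5] → G [8,6] → K [9,7] → K [10,8] → K [11,9] → G [12,10] → B [13,12] → B [14,13] → B [15,14] → B [16,15] → B [17,17]. Since dp[17][17] = 14, nothing longer is possible.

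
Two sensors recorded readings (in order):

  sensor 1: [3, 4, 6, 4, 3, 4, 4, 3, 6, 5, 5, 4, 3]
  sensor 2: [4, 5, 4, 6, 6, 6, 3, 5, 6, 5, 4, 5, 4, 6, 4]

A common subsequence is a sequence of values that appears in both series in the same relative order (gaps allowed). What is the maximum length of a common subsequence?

Taking 4 at sensor 1[2]=sensor 2[3] → 6 at sensor 1[3]=sensor 2[6] → 3 at sensor 1[5]=sensor 2[7] → 4 at sensor 1[6]=sensor 2[11] → 4 at sensor 1[7]=sensor 2[13] → 6 at sensor 1[9]=sensor 2[14] → 4 at sensor 1[12]=sensor 2[15] gives a common subsequence of length 7. Since dp[13][15] = 7, nothing longer is possible.

7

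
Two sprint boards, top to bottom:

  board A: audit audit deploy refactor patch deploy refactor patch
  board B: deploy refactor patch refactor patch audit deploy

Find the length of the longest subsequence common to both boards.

5

Taking deploy (board A #3, board B #1); then refactor (board A #4, board B #2); then patch (board A #5, board B #3); then refactor (board A #7, board B #4); then patch (board A #8, board B #5) gives a common subsequence of length 5, and the DP table's final entry dp[8][7] is also 5, so no common subsequence is longer.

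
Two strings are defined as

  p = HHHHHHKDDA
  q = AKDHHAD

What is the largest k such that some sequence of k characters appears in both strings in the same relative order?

Pick H [1,4] → H [2,5] → D [9,7]; all 3 characters appear in both, in order. dp[10][7] = 3 confirms this is the maximum.

3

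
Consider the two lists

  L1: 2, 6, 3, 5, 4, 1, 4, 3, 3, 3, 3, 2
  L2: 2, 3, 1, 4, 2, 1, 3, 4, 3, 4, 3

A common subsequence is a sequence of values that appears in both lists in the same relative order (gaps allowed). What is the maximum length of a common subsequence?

Match 2 (L1 #1, L2 #1) → 3 (L1 #3, L2 #2) → 4 (L1 #5, L2 #4) → 1 (L1 #6, L2 #6) → 4 (L1 #7, L2 #8) → 3 (L1 #8, L2 #9) → 3 (L1 #11, L2 #11) — 7 values in the same relative order in both. Since dp[12][11] = 7, nothing longer is possible.

7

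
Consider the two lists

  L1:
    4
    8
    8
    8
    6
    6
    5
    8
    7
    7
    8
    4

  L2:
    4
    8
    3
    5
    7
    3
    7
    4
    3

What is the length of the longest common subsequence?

One common subsequence of length 6: 4 [1,1], then 8 [2,2], then 5 [7,4], then 7 [9,5], then 7 [10,7], then 4 [12,8]. Since dp[12][9] = 6, nothing longer is possible.

6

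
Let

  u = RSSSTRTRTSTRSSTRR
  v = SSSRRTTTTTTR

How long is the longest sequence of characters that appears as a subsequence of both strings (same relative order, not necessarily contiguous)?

One common subsequence of length 9: S (u #2, v #1), then S (u #3, v #2), then S (u #4, v #3), then T (u #5, v #7), then T (u #7, v #8), then T (u #9, v #9), then T (u #11, v #10), then T (u #15, v #11), then R (u #17, v #12). The LCS DP gives dp[17][12] = 9, so this is optimal.

9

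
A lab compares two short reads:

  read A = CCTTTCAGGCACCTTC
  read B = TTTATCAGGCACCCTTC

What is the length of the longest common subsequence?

One common subsequence of length 14: T [3,2], then T [4,3], then T [5,5], then C [6,6], then A [7,7], then G [8,8], then G [9,9], then C [10,10], then A [11,11], then C [12,13], then C [13,14], then T [14,15], then T [15,16], then C [16,17]. dp[16][17] = 14 confirms this is the maximum.

14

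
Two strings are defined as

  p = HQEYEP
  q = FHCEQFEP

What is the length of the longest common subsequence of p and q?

4

Let dp[i][j] be the LCS length of the first i characters of p and the first j characters of q. dp[i][j] = dp[i-1][j-1]+1 when the i-th and j-th characters match, else max(dp[i-1][j], dp[i][j-1]).
    ·  F  H  C  E  Q  F  E  P
 ·  0  0  0  0  0  0  0  0  0
 H  0  0  1  1  1  1  1  1  1
 Q  0  0  1  1  1  2  2  2  2
 E  0  0  1  1  2  2  2  3  3
 Y  0  0  1  1  2  2  2  3  3
 E  0  0  1  1  2  2  2  3  3
 P  0  0  1  1  2  2  2  3  4
dp[6][8] = 4. One LCS (by backtracking along matches): HQEP.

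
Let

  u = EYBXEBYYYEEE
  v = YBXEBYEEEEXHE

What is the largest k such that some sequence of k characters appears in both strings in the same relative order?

One common subsequence of length 9: Y at u[2]=v[1]; then B at u[3]=v[2]; then X at u[4]=v[3]; then E at u[5]=v[4]; then B at u[6]=v[5]; then Y at u[7]=v[6]; then E at u[10]=v[9]; then E at u[11]=v[10]; then E at u[12]=v[13]. The LCS DP gives dp[12][13] = 9, so this is optimal.

9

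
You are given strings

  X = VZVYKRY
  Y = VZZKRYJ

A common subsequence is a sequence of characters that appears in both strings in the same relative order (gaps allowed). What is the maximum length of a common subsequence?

5

Let dp[i][j] be the LCS length of the first i characters of X and the first j characters of Y. dp[i][j] = dp[i-1][j-1]+1 when the i-th and j-th characters match, else max(dp[i-1][j], dp[i][j-1]).
    ·  V  Z  Z  K  R  Y  J
 ·  0  0  0  0  0  0  0  0
 V  0  1  1  1  1  1  1  1
 Z  0  1  2  2  2  2  2  2
 V  0  1  2  2  2  2  2  2
 Y  0  1  2  2  2  2  3  3
 K  0  1  2  2  3  3  3  3
 R  0  1  2  2  3  4  4  4
 Y  0  1  2  2  3  4  5  5
dp[7][7] = 5. One LCS (by backtracking along matches): VZKRY.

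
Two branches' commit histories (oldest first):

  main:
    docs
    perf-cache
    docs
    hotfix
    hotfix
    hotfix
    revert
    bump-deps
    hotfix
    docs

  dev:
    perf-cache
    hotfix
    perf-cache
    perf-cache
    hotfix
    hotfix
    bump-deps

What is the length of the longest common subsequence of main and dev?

Match perf-cache (main #2, dev #1) → hotfix (main #4, dev #2) → hotfix (main #5, dev #5) → hotfix (main #6, dev #6) → bump-deps (main #8, dev #7) — 5 commits in the same relative order in both. Since dp[10][7] = 5, nothing longer is possible.

5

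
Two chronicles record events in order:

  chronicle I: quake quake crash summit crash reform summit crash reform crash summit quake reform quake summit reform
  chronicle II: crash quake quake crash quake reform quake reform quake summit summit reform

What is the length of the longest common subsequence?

9

Match quake [1,2], then quake [2,3], then crash [3,4], then reform [9,6], then quake [12,7], then reform [13,8], then quake [14,9], then summit [15,11], then reform [16,12] — 9 events in the same relative order in both, and the DP table's final entry dp[16][12] is also 9, so no common subsequence is longer.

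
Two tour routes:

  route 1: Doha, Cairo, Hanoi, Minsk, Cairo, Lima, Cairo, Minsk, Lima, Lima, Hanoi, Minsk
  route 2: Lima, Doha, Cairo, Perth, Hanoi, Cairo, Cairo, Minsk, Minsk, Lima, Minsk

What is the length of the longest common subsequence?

8

Pick Doha (route 1 #1, route 2 #2) → Cairo (route 1 #2, route 2 #3) → Hanoi (route 1 #3, route 2 #5) → Cairo (route 1 #5, route 2 #6) → Cairo (route 1 #7, route 2 #7) → Minsk (route 1 #8, route 2 #9) → Lima (route 1 #10, route 2 #10) → Minsk (route 1 #12, route 2 #11); all 8 stops appear in both, in order. Since dp[12][11] = 8, nothing longer is possible.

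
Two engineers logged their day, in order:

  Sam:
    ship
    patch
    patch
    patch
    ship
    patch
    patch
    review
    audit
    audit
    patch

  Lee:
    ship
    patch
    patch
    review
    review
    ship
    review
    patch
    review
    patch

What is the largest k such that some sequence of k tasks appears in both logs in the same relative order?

7

Match ship [1,1]; then patch [2,2]; then patch [3,3]; then ship [5,6]; then patch [7,8]; then review [8,9]; then patch [11,10] — 7 tasks in the same relative order in both, and the DP table's final entry dp[11][10] is also 7, so no common subsequence is longer.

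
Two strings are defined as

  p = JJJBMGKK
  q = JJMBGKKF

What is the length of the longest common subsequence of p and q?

Let dp[i][j] be the LCS length of the first i characters of p and the first j characters of q. dp[i][j] = dp[i-1][j-1]+1 when the i-th and j-th characters match, else max(dp[i-1][j], dp[i][j-1]).
    ·  J  J  M  B  G  K  K  F
 ·  0  0  0  0  0  0  0  0  0
 J  0  1  1  1  1  1  1  1  1
 J  0  1  2  2  2  2  2  2  2
 J  0  1  2  2  2  2  2  2  2
 B  0  1  2  2  3  3  3  3  3
 M  0  1  2  3  3  3  3  3  3
 G  0  1  2  3  3  4  4  4  4
 K  0  1  2  3  3  4  5  5  5
 K  0  1  2  3  3  4  5  6  6
dp[8][8] = 6. One LCS (by backtracking along matches): JJBGKK.

6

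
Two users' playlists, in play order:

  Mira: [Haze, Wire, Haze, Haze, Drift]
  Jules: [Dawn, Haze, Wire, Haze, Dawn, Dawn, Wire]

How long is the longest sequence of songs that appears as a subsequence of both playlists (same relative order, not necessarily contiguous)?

3

Pick Haze (Mira #1, Jules #2), then Wire (Mira #2, Jules #3), then Haze (Mira #3, Jules #4); all 3 songs appear in both, in order. Since dp[5][7] = 3, nothing longer is possible.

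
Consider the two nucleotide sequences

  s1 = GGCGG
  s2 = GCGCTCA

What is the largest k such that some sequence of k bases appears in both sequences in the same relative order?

3

Match G at s1[1]=s2[1], then G at s1[2]=s2[3], then C at s1[3]=s2[6] — 3 bases in the same relative order in both. dp[5][7] = 3 confirms this is the maximum.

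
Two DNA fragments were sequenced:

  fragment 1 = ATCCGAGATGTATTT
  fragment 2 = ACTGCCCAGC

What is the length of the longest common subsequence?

Let dp[i][j] be the LCS length of the first i bases of fragment 1 and the first j bases of fragment 2. dp[i][j] = dp[i-1][j-1]+1 when the i-th and j-th bases match, else max(dp[i-1][j], dp[i][j-1]).
    ·  A  C  T  G  C  C  C  A  G  C
 ·  0  0  0  0  0  0  0  0  0  0  0
 A  0  1  1  1  1  1  1  1  1  1  1
 T  0  1  1  2  2  2  2  2  2  2  2
 C  0  1  2  2  2  3  3  3  3  3  3
 C  0  1  2  2  2  3  4  4  4  4  4
 G  0  1  2  2  3  3  4  4  4  5  5
 A  0  1  2  2  3  3  4  4  5  5  5
 G  0  1  2  2  3  3  4  4  5  6  6
 A  0  1  2  2  3  3  4  4  5  6  6
 T  0  1  2  3  3  3  4  4  5  6  6
 G  0  1  2  3  4  4  4  4  5  6  6
 T  0  1  2  3  4  4  4  4  5  6  6
 A  0  1  2  3  4  4  4  4  5  6  6
 T  0  1  2  3  4  4  4  4  5  6  6
 T  0  1  2  3  4  4  4  4  5  6  6
 T  0  1  2  3  4  4  4  4  5  6  6
dp[15][10] = 6. One LCS (by backtracking along matches): ATCCAG.

6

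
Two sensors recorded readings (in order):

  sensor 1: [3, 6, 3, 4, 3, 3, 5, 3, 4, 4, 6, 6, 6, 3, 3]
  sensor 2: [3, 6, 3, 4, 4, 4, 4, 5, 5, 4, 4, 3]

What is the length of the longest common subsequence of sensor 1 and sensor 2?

Taking 3 (sensor 1 #1, sensor 2 #1) → 6 (sensor 1 #2, sensor 2 #2) → 3 (sensor 1 #3, sensor 2 #3) → 4 (sensor 1 #4, sensor 2 #7) → 5 (sensor 1 #7, sensor 2 #9) → 4 (sensor 1 #9, sensor 2 #10) → 4 (sensor 1 #10, sensor 2 #11) → 3 (sensor 1 #15, sensor 2 #12) gives a common subsequence of length 8. The LCS DP gives dp[15][12] = 8, so this is optimal.

8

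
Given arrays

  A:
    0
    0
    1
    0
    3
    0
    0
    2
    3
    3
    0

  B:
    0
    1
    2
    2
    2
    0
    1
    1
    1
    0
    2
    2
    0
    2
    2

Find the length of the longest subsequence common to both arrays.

One common subsequence of length 6: 0 [1,1]; then 0 [2,6]; then 1 [3,9]; then 0 [4,10]; then 0 [6,13]; then 2 [8,15], and the DP table's final entry dp[11][15] is also 6, so no common subsequence is longer.

6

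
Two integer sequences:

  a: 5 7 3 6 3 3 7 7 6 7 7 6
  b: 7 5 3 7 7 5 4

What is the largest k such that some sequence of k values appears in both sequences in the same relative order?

4

Taking 5 (a #1, b #2), then 3 (a #6, b #3), then 7 (a #7, b #4), then 7 (a #8, b #5) gives a common subsequence of length 4. Since dp[12][7] = 4, nothing longer is possible.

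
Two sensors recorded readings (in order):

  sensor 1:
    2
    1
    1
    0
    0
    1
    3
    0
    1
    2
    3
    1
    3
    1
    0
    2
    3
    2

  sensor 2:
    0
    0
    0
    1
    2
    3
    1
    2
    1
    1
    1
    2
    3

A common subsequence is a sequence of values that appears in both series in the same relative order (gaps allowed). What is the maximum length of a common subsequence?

Pick 0 at sensor 1[4]=sensor 2[2], 0 at sensor 1[5]=sensor 2[3], 1 at sensor 1[6]=sensor 2[4], 3 at sensor 1[7]=sensor 2[6], 1 at sensor 1[9]=sensor 2[7], 2 at sensor 1[10]=sensor 2[8], 1 at sensor 1[12]=sensor 2[10], 1 at sensor 1[14]=sensor 2[11], 2 at sensor 1[16]=sensor 2[12], 3 at sensor 1[17]=sensor 2[13]; all 10 values appear in both, in order, and the DP table's final entry dp[18][13] is also 10, so no common subsequence is longer.

10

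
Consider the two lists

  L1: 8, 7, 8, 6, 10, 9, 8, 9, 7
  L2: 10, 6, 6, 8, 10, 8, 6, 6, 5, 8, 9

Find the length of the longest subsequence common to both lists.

5

Let dp[i][j] be the LCS length of the first i values of L1 and the first j values of L2. dp[i][j] = dp[i-1][j-1]+1 when the i-th and j-th values match, else max(dp[i-1][j], dp[i][j-1]).
    · 10  6  6  8 10  8  6  6  5  8  9
 ·  0  0  0  0  0  0  0  0  0  0  0  0
 8  0  0  0  0  1  1  1  1  1  1  1  1
 7  0  0  0  0  1  1  1  1  1  1  1  1
 8  0  0  0  0  1  1  2  2  2  2  2  2
 6  0  0  1  1  1  1  2  3  3  3  3  3
10  0  1  1  1  1  2  2  3  3  3  3  3
 9  0  1  1  1  1  2  2  3  3  3  3  4
 8  0  1  1  1  2  2  3  3  3  3  4  4
 9  0  1  1  1  2  2  3  3  3  3  4  5
 7  0  1  1  1  2  2  3  3  3  3  4  5
dp[9][11] = 5. One LCS (by backtracking along matches): 8, 8, 6, 8, 9.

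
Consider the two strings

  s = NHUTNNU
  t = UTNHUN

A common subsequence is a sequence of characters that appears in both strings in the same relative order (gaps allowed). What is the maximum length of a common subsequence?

Let dp[i][j] be the LCS length of the first i characters of s and the first j characters of t. dp[i][j] = dp[i-1][j-1]+1 when the i-th and j-th characters match, else max(dp[i-1][j], dp[i][j-1]).
    ·  U  T  N  H  U  N
 ·  0  0  0  0  0  0  0
 N  0  0  0  1  1  1  1
 H  0  0  0  1  2  2  2
 U  0  1  1  1  2  3  3
 T  0  1  2  2  2  3  3
 N  0  1  2  3  3  3  4
 N  0  1  2  3  3  3  4
 U  0  1  2  3  3  4  4
dp[7][6] = 4. One LCS (by backtracking along matches): NHUN.

4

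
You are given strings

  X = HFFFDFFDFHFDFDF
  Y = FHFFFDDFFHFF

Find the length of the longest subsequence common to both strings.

10

Pick H at X[1]=Y[2], F at X[2]=Y[3], F at X[3]=Y[4], F at X[4]=Y[5], D at X[5]=Y[7], F at X[7]=Y[8], F at X[9]=Y[9], H at X[10]=Y[10], F at X[13]=Y[11], F at X[15]=Y[12]; all 10 characters appear in both, in order, and the DP table's final entry dp[15][12] is also 10, so no common subsequence is longer.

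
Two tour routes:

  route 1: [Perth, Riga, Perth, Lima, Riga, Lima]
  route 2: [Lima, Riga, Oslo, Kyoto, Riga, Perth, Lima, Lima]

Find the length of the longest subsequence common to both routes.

Match Riga [2,5]; then Perth [3,6]; then Lima [4,7]; then Lima [6,8] — 4 stops in the same relative order in both, and the DP table's final entry dp[6][8] is also 4, so no common subsequence is longer.

4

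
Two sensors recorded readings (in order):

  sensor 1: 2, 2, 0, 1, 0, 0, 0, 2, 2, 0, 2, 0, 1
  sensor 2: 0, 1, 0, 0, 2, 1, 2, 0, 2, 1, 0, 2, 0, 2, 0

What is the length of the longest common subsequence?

Match 0 (sensor 1 #3, sensor 2 #1) → 1 (sensor 1 #4, sensor 2 #2) → 0 (sensor 1 #5, sensor 2 #3) → 0 (sensor 1 #6, sensor 2 #4) → 0 (sensor 1 #7, sensor 2 #8) → 2 (sensor 1 #8, sensor 2 #9) → 2 (sensor 1 #9, sensor 2 #12) → 0 (sensor 1 #10, sensor 2 #13) → 2 (sensor 1 #11, sensor 2 #14) → 0 (sensor 1 #12, sensor 2 #15) — 10 values in the same relative order in both. Since dp[13][15] = 10, nothing longer is possible.

10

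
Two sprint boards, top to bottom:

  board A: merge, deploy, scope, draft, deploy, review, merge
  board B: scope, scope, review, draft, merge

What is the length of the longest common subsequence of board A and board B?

3

Pick scope (board A #3, board B #2) → draft (board A #4, board B #4) → merge (board A #7, board B #5); all 3 tasks appear in both, in order. The LCS DP gives dp[7][5] = 3, so this is optimal.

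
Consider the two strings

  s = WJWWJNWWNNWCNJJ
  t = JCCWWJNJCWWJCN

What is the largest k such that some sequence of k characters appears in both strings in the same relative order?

9

Pick J [2,1], W [3,4], W [4,5], J [5,6], N [6,7], W [7,10], W [8,11], C [12,13], N [13,14]; all 9 characters appear in both, in order. Since dp[15][14] = 9, nothing longer is possible.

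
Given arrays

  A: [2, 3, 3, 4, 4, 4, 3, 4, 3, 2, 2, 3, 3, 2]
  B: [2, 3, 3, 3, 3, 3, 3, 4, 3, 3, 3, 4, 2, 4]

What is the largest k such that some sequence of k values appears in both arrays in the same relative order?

Taking 2 at A[1]=B[1] → 3 at A[2]=B[5] → 3 at A[3]=B[6] → 3 at A[7]=B[7] → 4 at A[8]=B[8] → 3 at A[9]=B[9] → 3 at A[12]=B[10] → 3 at A[13]=B[11] → 2 at A[14]=B[13] gives a common subsequence of length 9. dp[14][14] = 9 confirms this is the maximum.

9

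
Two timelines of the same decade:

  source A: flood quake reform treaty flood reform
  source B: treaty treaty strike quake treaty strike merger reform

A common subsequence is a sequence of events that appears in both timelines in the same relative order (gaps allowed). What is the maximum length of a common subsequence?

3

Taking quake at source A[2]=source B[4], then treaty at source A[4]=source B[5], then reform at source A[6]=source B[8] gives a common subsequence of length 3. The LCS DP gives dp[6][8] = 3, so this is optimal.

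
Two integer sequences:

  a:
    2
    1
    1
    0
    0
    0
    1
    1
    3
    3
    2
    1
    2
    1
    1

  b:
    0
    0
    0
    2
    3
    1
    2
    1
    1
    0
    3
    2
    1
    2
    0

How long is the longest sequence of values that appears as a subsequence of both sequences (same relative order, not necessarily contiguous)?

9

One common subsequence of length 9: 0 at a[4]=b[1]; then 0 at a[5]=b[2]; then 0 at a[6]=b[3]; then 1 at a[7]=b[8]; then 1 at a[8]=b[9]; then 3 at a[10]=b[11]; then 2 at a[11]=b[12]; then 1 at a[12]=b[13]; then 2 at a[13]=b[14]. dp[15][15] = 9 confirms this is the maximum.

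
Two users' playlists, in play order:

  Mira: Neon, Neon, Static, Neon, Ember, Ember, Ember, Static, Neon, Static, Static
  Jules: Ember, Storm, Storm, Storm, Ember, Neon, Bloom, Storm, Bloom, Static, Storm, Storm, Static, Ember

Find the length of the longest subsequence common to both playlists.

Match Ember at Mira[5]=Jules[1], then Ember at Mira[7]=Jules[5], then Neon at Mira[9]=Jules[6], then Static at Mira[10]=Jules[10], then Static at Mira[11]=Jules[13] — 5 songs in the same relative order in both, and the DP table's final entry dp[11][14] is also 5, so no common subsequence is longer.

5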